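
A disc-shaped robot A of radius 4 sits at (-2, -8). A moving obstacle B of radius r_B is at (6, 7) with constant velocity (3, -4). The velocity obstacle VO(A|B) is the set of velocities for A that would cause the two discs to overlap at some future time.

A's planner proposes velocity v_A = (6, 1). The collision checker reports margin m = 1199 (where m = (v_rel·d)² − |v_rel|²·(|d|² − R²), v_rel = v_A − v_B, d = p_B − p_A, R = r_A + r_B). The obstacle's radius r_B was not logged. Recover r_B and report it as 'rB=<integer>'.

m = 1199
d = (8, 15);  v_rel = (3, 5),  |v_rel|² = 34
v_rel×d = (3)·(15) − (5)·(8) = 5
since m = R²·34 − 5²:  R² = (25 + 1199) / 34 = 36
R = √36 = 6  ⇒  r_B = 6 − 4 = 2

rB=2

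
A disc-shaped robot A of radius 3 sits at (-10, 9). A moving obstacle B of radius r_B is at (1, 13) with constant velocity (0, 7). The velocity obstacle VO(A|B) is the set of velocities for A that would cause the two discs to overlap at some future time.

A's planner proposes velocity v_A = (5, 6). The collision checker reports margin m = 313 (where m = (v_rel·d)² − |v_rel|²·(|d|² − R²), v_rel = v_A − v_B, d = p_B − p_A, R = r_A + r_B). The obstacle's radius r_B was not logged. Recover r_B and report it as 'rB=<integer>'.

m = 313
d = (11, 4);  v_rel = (5, -1),  |v_rel|² = 26
v_rel×d = (5)·(4) − (-1)·(11) = 31
since m = R²·26 − 31²:  R² = (961 + 313) / 26 = 49
R = √49 = 7  ⇒  r_B = 7 − 3 = 4

rB=4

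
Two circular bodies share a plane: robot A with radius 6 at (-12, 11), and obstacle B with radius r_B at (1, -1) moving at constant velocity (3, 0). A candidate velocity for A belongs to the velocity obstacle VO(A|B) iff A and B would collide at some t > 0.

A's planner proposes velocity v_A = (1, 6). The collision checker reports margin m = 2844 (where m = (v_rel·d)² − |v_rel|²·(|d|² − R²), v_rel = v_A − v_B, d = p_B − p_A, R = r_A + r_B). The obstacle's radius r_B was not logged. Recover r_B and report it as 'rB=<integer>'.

m = 2844
d = (13, -12);  v_rel = (-2, 6),  |v_rel|² = 40
v_rel×d = (-2)·(-12) − (6)·(13) = -54
since m = R²·40 − (-54)²:  R² = (2916 + 2844) / 40 = 144
R = √144 = 12  ⇒  r_B = 12 − 6 = 6

rB=6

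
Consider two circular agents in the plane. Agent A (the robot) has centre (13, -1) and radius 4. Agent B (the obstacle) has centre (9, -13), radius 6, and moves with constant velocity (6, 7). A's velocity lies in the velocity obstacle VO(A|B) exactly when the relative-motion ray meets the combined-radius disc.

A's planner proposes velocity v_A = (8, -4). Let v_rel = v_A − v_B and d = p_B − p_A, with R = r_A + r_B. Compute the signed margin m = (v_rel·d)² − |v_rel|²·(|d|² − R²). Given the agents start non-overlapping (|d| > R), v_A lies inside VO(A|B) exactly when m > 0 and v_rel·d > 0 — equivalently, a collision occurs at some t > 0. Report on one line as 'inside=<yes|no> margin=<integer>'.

d = (-4, -12),  |d|² = 160;  R = 4+6 = 10,  c = 160−10² = 60
v_rel = (2, -11),  |v_rel|² = 125;  v_rel·d = (2)·(-4) + (-11)·(-12) = 124
125·t² − 248·t + 60 = 0  ⇒  m = 124² − 125·60 = 7876
m = 7876 > 0,  v_rel·d = 124 > 0  ⇒  inside

inside=yes margin=7876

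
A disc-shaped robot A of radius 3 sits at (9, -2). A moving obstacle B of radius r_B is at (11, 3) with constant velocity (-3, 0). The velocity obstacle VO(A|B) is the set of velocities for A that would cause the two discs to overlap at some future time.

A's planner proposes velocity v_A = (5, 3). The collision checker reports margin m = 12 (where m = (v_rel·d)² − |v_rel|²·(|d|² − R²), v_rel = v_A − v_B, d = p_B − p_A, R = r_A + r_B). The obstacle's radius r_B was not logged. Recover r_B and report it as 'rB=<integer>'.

m = 12
d = (2, 5);  v_rel = (8, 3),  |v_rel|² = 73
v_rel×d = (8)·(5) − (3)·(2) = 34
since m = R²·73 − 34²:  R² = (1156 + 12) / 73 = 16
R = √16 = 4  ⇒  r_B = 4 − 3 = 1

rB=1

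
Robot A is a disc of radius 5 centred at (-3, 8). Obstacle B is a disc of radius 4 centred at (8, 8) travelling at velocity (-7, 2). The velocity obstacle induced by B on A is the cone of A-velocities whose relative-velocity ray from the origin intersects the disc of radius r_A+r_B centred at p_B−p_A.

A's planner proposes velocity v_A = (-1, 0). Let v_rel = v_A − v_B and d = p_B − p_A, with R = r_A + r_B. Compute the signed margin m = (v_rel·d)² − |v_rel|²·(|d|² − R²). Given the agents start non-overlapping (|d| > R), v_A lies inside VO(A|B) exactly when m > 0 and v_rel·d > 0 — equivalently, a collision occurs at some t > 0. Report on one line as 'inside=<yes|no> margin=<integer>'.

d = (11, 0),  |d|² = 121;  R = 5+4 = 9,  c = 121−9² = 40
v_rel = (6, -2),  |v_rel|² = 40;  v_rel·d = (6)·(11) + (-2)·(0) = 66
40·t² − 132·t + 40 = 0  ⇒  m = 66² − 40·40 = 2756
m = 2756 > 0,  v_rel·d = 66 > 0  ⇒  inside

inside=yes margin=2756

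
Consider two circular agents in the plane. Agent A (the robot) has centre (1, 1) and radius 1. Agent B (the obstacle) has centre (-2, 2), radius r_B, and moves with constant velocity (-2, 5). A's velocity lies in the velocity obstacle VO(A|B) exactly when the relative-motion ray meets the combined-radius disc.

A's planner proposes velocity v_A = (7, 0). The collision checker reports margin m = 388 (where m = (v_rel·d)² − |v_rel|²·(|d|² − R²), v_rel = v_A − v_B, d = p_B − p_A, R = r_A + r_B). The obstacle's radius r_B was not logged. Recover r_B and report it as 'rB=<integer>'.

m = 388
d = (-3, 1);  v_rel = (9, -5),  |v_rel|² = 106
v_rel×d = (9)·(1) − (-5)·(-3) = -6
since m = R²·106 − (-6)²:  R² = (36 + 388) / 106 = 4
R = √4 = 2  ⇒  r_B = 2 − 1 = 1

rB=1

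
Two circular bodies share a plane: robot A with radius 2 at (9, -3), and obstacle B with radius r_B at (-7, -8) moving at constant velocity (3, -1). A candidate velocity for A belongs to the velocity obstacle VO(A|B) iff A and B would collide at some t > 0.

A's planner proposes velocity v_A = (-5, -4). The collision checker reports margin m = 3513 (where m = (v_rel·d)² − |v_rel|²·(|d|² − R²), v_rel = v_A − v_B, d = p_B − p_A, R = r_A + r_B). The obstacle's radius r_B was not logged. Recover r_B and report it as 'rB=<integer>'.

m = 3513
d = (-16, -5);  v_rel = (-8, -3),  |v_rel|² = 73
v_rel×d = (-8)·(-5) − (-3)·(-16) = -8
since m = R²·73 − (-8)²:  R² = (64 + 3513) / 73 = 49
R = √49 = 7  ⇒  r_B = 7 − 2 = 5

rB=5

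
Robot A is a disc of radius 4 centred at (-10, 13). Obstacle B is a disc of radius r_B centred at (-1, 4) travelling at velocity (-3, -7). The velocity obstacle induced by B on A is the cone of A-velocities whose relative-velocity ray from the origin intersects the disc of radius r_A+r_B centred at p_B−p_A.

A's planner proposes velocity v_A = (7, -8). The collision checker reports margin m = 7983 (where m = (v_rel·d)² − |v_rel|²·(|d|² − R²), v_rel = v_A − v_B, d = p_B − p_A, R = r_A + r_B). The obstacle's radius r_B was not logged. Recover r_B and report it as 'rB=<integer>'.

m = 7983
d = (9, -9);  v_rel = (10, -1),  |v_rel|² = 101
v_rel×d = (10)·(-9) − (-1)·(9) = -81
since m = R²·101 − (-81)²:  R² = (6561 + 7983) / 101 = 144
R = √144 = 12  ⇒  r_B = 12 − 4 = 8

rB=8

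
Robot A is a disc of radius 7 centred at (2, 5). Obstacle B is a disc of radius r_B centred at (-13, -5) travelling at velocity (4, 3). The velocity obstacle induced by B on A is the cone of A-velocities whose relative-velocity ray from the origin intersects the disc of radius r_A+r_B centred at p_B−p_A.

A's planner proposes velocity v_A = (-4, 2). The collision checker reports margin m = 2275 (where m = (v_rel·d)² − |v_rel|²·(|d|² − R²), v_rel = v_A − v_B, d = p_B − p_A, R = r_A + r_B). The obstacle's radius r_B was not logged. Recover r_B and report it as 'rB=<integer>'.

m = 2275
d = (-15, -10);  v_rel = (-8, -1),  |v_rel|² = 65
v_rel×d = (-8)·(-10) − (-1)·(-15) = 65
since m = R²·65 − 65²:  R² = (4225 + 2275) / 65 = 100
R = √100 = 10  ⇒  r_B = 10 − 7 = 3

rB=3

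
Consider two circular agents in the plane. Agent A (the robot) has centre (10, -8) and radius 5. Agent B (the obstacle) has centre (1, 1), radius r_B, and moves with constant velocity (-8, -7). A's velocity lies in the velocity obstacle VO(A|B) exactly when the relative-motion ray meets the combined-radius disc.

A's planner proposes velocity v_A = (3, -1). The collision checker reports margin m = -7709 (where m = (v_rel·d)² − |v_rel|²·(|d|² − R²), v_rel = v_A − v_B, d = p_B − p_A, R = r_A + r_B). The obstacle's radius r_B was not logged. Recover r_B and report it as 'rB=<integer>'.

m = -7709
d = (-9, 9);  v_rel = (11, 6),  |v_rel|² = 157
v_rel×d = (11)·(9) − (6)·(-9) = 153
since m = R²·157 − 153²:  R² = (23409 + -7709) / 157 = 100
R = √100 = 10  ⇒  r_B = 10 − 5 = 5

rB=5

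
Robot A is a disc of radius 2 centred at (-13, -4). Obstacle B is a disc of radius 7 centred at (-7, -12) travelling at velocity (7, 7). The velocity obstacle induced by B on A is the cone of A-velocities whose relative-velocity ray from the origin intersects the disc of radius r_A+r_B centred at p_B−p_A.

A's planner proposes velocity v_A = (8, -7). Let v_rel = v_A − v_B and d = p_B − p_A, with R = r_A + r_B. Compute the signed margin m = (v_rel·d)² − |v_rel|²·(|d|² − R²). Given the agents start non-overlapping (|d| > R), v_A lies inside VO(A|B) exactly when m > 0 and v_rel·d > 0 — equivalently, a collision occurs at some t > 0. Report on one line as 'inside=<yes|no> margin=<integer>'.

d = (6, -8),  |d|² = 100;  R = 2+7 = 9,  c = 100−9² = 19
v_rel = (1, -14),  |v_rel|² = 197;  v_rel·d = (1)·(6) + (-14)·(-8) = 118
197·t² − 236·t + 19 = 0  ⇒  m = 118² − 197·19 = 10181
m = 10181 > 0,  v_rel·d = 118 > 0  ⇒  inside

inside=yes margin=10181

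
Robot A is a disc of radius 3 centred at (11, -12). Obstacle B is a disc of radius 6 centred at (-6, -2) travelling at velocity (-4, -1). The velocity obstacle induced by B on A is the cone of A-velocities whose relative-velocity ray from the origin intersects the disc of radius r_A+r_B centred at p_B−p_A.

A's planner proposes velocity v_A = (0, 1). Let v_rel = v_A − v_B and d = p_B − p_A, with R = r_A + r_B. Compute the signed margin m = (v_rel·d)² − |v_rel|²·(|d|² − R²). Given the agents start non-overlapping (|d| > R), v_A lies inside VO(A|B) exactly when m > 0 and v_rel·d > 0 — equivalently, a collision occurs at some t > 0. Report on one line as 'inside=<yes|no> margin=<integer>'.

d = (-17, 10),  |d|² = 389;  R = 3+6 = 9,  c = 389−9² = 308
v_rel = (4, 2),  |v_rel|² = 20;  v_rel·d = (4)·(-17) + (2)·(10) = -48
20·t² + 96·t + 308 = 0  ⇒  m = (-48)² − 20·308 = -3856
m = -3856 < 0,  v_rel·d = -48 < 0  ⇒  outside

inside=no margin=-3856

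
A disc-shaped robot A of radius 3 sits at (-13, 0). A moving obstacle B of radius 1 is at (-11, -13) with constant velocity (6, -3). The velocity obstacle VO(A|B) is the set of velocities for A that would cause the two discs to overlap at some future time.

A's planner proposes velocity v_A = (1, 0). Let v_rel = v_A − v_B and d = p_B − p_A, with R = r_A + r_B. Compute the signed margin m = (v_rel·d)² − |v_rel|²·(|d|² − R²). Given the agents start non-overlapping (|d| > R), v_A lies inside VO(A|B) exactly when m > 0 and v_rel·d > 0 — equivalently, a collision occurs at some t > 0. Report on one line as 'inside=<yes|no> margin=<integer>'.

d = (2, -13),  |d|² = 173;  R = 3+1 = 4,  c = 173−4² = 157
v_rel = (-5, 3),  |v_rel|² = 34;  v_rel·d = (-5)·(2) + (3)·(-13) = -49
34·t² + 98·t + 157 = 0  ⇒  m = (-49)² − 34·157 = -2937
m = -2937 < 0,  v_rel·d = -49 < 0  ⇒  outside

inside=no margin=-2937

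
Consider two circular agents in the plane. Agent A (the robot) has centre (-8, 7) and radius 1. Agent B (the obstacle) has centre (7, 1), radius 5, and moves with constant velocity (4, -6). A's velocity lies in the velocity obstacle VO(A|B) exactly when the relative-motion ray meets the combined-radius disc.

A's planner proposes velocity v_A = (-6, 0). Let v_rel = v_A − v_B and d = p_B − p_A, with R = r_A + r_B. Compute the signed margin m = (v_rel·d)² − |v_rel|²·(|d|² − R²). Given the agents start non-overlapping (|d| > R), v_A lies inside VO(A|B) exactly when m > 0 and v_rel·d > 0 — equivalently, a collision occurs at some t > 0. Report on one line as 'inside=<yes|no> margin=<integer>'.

d = (15, -6),  |d|² = 261;  R = 1+5 = 6,  c = 261−6² = 225
v_rel = (-10, 6),  |v_rel|² = 136;  v_rel·d = (-10)·(15) + (6)·(-6) = -186
136·t² + 372·t + 225 = 0  ⇒  m = (-186)² − 136·225 = 3996
m = 3996 > 0,  v_rel·d = -186 < 0  ⇒  outside

inside=no margin=3996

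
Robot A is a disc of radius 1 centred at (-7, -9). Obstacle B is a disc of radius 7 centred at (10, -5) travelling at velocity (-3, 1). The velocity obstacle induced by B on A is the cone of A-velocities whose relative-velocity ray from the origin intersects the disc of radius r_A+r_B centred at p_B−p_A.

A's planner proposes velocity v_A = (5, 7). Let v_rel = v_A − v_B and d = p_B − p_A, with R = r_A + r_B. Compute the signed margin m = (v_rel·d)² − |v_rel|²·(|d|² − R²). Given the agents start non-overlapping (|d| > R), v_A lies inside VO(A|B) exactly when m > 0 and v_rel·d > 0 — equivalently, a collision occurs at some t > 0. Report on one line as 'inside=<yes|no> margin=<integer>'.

d = (17, 4),  |d|² = 305;  R = 1+7 = 8,  c = 305−8² = 241
v_rel = (8, 6),  |v_rel|² = 100;  v_rel·d = (8)·(17) + (6)·(4) = 160
100·t² − 320·t + 241 = 0  ⇒  m = 160² − 100·241 = 1500
m = 1500 > 0,  v_rel·d = 160 > 0  ⇒  inside

inside=yes margin=1500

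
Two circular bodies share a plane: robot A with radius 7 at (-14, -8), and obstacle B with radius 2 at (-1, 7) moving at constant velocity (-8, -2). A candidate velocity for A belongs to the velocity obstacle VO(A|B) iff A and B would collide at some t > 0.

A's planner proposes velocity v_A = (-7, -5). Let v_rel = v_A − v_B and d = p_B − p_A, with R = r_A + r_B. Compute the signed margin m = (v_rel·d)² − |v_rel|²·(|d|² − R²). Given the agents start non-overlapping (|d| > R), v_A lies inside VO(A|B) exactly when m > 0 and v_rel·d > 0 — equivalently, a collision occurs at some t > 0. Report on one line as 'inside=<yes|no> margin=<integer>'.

d = (13, 15),  |d|² = 394;  R = 7+2 = 9,  c = 394−9² = 313
v_rel = (1, -3),  |v_rel|² = 10;  v_rel·d = (1)·(13) + (-3)·(15) = -32
10·t² + 64·t + 313 = 0  ⇒  m = (-32)² − 10·313 = -2106
m = -2106 < 0,  v_rel·d = -32 < 0  ⇒  outside

inside=no margin=-2106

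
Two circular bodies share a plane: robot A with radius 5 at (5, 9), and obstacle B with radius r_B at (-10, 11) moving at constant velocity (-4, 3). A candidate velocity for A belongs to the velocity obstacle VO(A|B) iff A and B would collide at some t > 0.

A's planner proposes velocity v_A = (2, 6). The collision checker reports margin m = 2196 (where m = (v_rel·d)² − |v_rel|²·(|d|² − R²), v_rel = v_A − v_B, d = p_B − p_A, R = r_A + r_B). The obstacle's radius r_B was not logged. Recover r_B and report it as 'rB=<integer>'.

m = 2196
d = (-15, 2);  v_rel = (6, 3),  |v_rel|² = 45
v_rel×d = (6)·(2) − (3)·(-15) = 57
since m = R²·45 − 57²:  R² = (3249 + 2196) / 45 = 121
R = √121 = 11  ⇒  r_B = 11 − 5 = 6

rB=6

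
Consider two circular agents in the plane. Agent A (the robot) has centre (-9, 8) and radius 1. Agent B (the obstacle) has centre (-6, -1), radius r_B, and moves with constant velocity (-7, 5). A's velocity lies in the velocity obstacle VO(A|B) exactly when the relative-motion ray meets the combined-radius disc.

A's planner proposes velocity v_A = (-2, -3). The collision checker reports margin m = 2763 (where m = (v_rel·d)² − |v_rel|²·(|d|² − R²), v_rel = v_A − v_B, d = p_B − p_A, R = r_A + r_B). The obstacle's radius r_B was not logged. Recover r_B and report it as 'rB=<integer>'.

m = 2763
d = (3, -9);  v_rel = (5, -8),  |v_rel|² = 89
v_rel×d = (5)·(-9) − (-8)·(3) = -21
since m = R²·89 − (-21)²:  R² = (441 + 2763) / 89 = 36
R = √36 = 6  ⇒  r_B = 6 − 1 = 5

rB=5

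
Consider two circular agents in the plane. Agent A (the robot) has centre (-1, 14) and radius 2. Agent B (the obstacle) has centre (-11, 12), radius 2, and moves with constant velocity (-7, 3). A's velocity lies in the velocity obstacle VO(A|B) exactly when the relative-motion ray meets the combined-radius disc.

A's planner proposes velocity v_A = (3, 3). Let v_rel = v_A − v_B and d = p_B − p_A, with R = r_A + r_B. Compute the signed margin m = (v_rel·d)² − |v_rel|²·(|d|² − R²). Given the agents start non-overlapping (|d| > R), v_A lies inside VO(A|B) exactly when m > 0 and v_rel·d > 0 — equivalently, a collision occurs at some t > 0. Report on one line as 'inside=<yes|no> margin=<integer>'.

d = (-10, -2),  |d|² = 104;  R = 2+2 = 4,  c = 104−4² = 88
v_rel = (10, 0),  |v_rel|² = 100;  v_rel·d = (10)·(-10) + (0)·(-2) = -100
100·t² + 200·t + 88 = 0  ⇒  m = (-100)² − 100·88 = 1200
m = 1200 > 0,  v_rel·d = -100 < 0  ⇒  outside

inside=no margin=1200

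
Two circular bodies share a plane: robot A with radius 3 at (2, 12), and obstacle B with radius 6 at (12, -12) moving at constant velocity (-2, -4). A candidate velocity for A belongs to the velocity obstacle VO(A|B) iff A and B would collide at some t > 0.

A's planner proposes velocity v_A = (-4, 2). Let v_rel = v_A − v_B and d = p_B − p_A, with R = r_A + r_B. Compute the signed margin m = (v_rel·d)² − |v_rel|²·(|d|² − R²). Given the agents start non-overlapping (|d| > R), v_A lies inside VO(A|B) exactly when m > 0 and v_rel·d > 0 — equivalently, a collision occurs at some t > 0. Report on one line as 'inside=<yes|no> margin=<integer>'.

d = (10, -24),  |d|² = 676;  R = 3+6 = 9,  c = 676−9² = 595
v_rel = (-2, 6),  |v_rel|² = 40;  v_rel·d = (-2)·(10) + (6)·(-24) = -164
40·t² + 328·t + 595 = 0  ⇒  m = (-164)² − 40·595 = 3096
m = 3096 > 0,  v_rel·d = -164 < 0  ⇒  outside

inside=no margin=3096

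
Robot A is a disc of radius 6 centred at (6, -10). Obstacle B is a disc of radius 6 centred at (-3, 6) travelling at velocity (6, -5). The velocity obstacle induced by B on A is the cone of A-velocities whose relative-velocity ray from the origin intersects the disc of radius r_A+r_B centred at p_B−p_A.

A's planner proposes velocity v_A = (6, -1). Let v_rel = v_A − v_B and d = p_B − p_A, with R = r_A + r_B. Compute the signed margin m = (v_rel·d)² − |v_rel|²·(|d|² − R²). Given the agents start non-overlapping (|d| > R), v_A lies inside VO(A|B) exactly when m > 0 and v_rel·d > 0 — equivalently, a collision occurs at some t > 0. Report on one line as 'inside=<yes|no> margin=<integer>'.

d = (-9, 16),  |d|² = 337;  R = 6+6 = 12,  c = 337−12² = 193
v_rel = (0, 4),  |v_rel|² = 16;  v_rel·d = (0)·(-9) + (4)·(16) = 64
16·t² − 128·t + 193 = 0  ⇒  m = 64² − 16·193 = 1008
m = 1008 > 0,  v_rel·d = 64 > 0  ⇒  inside

inside=yes margin=1008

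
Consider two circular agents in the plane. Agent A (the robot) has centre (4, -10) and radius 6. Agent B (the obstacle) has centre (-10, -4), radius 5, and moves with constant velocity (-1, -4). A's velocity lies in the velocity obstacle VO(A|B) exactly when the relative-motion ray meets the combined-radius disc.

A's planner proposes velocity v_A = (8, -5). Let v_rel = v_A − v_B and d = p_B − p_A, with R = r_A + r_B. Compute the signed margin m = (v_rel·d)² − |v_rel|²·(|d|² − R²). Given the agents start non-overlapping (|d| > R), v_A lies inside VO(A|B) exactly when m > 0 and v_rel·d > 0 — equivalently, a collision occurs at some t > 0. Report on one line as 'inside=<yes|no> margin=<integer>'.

d = (-14, 6),  |d|² = 232;  R = 6+5 = 11,  c = 232−11² = 111
v_rel = (9, -1),  |v_rel|² = 82;  v_rel·d = (9)·(-14) + (-1)·(6) = -132
82·t² + 264·t + 111 = 0  ⇒  m = (-132)² − 82·111 = 8322
m = 8322 > 0,  v_rel·d = -132 < 0  ⇒  outside

inside=no margin=8322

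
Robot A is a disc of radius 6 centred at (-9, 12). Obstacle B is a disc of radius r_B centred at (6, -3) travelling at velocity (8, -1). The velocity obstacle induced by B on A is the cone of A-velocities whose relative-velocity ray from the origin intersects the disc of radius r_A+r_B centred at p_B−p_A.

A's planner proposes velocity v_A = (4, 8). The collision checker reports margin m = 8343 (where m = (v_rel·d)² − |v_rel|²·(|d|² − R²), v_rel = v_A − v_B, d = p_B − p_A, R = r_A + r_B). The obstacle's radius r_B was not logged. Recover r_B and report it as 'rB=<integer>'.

m = 8343
d = (15, -15);  v_rel = (-4, 9),  |v_rel|² = 97
v_rel×d = (-4)·(-15) − (9)·(15) = -75
since m = R²·97 − (-75)²:  R² = (5625 + 8343) / 97 = 144
R = √144 = 12  ⇒  r_B = 12 − 6 = 6

rB=6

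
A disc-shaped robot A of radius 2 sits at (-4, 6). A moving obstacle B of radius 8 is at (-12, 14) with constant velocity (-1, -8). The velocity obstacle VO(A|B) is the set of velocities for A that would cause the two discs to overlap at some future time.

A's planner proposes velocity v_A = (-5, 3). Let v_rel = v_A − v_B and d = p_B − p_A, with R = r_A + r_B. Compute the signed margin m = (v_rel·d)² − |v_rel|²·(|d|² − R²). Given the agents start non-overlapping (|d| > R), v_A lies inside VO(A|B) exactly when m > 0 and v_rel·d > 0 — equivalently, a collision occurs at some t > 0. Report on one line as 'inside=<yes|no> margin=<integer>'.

d = (-8, 8),  |d|² = 128;  R = 2+8 = 10,  c = 128−10² = 28
v_rel = (-4, 11),  |v_rel|² = 137;  v_rel·d = (-4)·(-8) + (11)·(8) = 120
137·t² − 240·t + 28 = 0  ⇒  m = 120² − 137·28 = 10564
m = 10564 > 0,  v_rel·d = 120 > 0  ⇒  inside

inside=yes margin=10564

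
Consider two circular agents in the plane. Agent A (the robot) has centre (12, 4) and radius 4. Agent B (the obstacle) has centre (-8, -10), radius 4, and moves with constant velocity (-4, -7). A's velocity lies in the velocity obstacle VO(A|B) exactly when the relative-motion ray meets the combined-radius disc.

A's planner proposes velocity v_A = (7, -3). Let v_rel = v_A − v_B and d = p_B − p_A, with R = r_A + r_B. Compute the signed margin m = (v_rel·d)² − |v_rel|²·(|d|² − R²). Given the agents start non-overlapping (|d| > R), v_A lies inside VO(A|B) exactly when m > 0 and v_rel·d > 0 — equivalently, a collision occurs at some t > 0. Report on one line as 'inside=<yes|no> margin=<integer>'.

d = (-20, -14),  |d|² = 596;  R = 4+4 = 8,  c = 596−8² = 532
v_rel = (11, 4),  |v_rel|² = 137;  v_rel·d = (11)·(-20) + (4)·(-14) = -276
137·t² + 552·t + 532 = 0  ⇒  m = (-276)² − 137·532 = 3292
m = 3292 > 0,  v_rel·d = -276 < 0  ⇒  outside

inside=no margin=3292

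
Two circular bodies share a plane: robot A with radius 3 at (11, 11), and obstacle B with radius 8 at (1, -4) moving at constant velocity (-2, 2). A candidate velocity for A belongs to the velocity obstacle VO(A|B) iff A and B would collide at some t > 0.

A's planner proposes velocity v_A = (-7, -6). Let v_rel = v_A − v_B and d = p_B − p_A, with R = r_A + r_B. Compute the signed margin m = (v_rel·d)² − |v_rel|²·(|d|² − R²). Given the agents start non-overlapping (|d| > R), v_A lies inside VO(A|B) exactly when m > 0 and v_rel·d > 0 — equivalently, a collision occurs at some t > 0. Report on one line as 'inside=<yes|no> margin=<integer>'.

d = (-10, -15),  |d|² = 325;  R = 3+8 = 11,  c = 325−11² = 204
v_rel = (-5, -8),  |v_rel|² = 89;  v_rel·d = (-5)·(-10) + (-8)·(-15) = 170
89·t² − 340·t + 204 = 0  ⇒  m = 170² − 89·204 = 10744
m = 10744 > 0,  v_rel·d = 170 > 0  ⇒  inside

inside=yes margin=10744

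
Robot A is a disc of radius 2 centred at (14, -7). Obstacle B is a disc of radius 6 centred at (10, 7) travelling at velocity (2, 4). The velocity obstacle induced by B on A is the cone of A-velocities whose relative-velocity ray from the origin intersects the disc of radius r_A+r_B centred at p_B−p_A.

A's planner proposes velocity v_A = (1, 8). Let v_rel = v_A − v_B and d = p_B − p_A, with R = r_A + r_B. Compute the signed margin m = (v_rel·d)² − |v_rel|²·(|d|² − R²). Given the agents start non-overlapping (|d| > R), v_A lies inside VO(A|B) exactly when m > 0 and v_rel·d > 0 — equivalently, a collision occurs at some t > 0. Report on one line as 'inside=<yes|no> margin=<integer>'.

d = (-4, 14),  |d|² = 212;  R = 2+6 = 8,  c = 212−8² = 148
v_rel = (-1, 4),  |v_rel|² = 17;  v_rel·d = (-1)·(-4) + (4)·(14) = 60
17·t² − 120·t + 148 = 0  ⇒  m = 60² − 17·148 = 1084
m = 1084 > 0,  v_rel·d = 60 > 0  ⇒  inside

inside=yes margin=1084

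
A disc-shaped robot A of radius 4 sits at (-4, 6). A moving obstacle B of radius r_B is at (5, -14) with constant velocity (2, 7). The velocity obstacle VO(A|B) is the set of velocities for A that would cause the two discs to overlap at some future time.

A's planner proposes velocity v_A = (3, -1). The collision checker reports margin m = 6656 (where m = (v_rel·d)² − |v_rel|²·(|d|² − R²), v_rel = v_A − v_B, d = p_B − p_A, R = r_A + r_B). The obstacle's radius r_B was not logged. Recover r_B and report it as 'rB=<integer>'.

m = 6656
d = (9, -20);  v_rel = (1, -8),  |v_rel|² = 65
v_rel×d = (1)·(-20) − (-8)·(9) = 52
since m = R²·65 − 52²:  R² = (2704 + 6656) / 65 = 144
R = √144 = 12  ⇒  r_B = 12 − 4 = 8

rB=8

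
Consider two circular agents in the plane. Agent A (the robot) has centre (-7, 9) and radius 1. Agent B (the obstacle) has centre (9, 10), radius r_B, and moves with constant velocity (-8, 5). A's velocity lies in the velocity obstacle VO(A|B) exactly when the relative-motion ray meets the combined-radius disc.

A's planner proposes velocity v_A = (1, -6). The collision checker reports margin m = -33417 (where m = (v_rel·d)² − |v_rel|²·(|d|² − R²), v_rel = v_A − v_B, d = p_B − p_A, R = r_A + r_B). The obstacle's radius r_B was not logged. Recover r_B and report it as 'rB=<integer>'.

m = -33417
d = (16, 1);  v_rel = (9, -11),  |v_rel|² = 202
v_rel×d = (9)·(1) − (-11)·(16) = 185
since m = R²·202 − 185²:  R² = (34225 + -33417) / 202 = 4
R = √4 = 2  ⇒  r_B = 2 − 1 = 1

rB=1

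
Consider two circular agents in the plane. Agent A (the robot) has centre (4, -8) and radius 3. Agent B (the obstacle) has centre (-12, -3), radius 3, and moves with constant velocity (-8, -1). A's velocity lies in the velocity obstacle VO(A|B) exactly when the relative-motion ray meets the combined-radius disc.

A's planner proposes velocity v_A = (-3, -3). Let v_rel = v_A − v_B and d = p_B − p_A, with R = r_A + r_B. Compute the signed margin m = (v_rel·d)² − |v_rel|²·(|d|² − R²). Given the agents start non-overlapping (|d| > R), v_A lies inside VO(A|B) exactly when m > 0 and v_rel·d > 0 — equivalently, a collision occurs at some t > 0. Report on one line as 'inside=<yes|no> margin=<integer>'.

d = (-16, 5),  |d|² = 281;  R = 3+3 = 6,  c = 281−6² = 245
v_rel = (5, -2),  |v_rel|² = 29;  v_rel·d = (5)·(-16) + (-2)·(5) = -90
29·t² + 180·t + 245 = 0  ⇒  m = (-90)² − 29·245 = 995
m = 995 > 0,  v_rel·d = -90 < 0  ⇒  outside

inside=no margin=995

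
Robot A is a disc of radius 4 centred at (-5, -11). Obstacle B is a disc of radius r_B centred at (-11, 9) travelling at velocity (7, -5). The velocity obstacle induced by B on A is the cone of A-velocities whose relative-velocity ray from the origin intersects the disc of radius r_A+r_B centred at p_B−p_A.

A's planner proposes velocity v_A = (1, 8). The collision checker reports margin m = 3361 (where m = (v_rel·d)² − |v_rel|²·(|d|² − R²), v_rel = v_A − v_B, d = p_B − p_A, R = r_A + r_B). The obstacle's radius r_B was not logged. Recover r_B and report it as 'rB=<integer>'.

m = 3361
d = (-6, 20);  v_rel = (-6, 13),  |v_rel|² = 205
v_rel×d = (-6)·(20) − (13)·(-6) = -42
since m = R²·205 − (-42)²:  R² = (1764 + 3361) / 205 = 25
R = √25 = 5  ⇒  r_B = 5 − 4 = 1

rB=1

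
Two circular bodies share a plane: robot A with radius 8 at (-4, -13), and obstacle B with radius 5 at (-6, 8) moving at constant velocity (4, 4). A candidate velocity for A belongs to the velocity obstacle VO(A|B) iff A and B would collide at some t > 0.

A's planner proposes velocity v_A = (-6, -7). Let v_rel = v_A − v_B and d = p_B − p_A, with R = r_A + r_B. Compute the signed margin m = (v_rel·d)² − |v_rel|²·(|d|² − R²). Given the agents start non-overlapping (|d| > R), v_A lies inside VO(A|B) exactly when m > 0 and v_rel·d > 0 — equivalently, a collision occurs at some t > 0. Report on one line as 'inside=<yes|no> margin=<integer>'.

d = (-2, 21),  |d|² = 445;  R = 8+5 = 13,  c = 445−13² = 276
v_rel = (-10, -11),  |v_rel|² = 221;  v_rel·d = (-10)·(-2) + (-11)·(21) = -211
221·t² + 422·t + 276 = 0  ⇒  m = (-211)² − 221·276 = -16475
m = -16475 < 0,  v_rel·d = -211 < 0  ⇒  outside

inside=no margin=-16475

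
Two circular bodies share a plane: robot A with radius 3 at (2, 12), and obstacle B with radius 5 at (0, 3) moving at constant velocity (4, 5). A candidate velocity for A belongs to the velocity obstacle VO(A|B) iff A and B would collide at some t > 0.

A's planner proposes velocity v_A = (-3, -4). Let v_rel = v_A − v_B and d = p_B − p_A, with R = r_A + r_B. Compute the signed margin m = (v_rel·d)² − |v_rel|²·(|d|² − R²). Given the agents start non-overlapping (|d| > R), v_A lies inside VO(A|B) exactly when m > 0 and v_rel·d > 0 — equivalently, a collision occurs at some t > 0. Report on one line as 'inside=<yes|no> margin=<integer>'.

d = (-2, -9),  |d|² = 85;  R = 3+5 = 8,  c = 85−8² = 21
v_rel = (-7, -9),  |v_rel|² = 130;  v_rel·d = (-7)·(-2) + (-9)·(-9) = 95
130·t² − 190·t + 21 = 0  ⇒  m = 95² − 130·21 = 6295
m = 6295 > 0,  v_rel·d = 95 > 0  ⇒  inside

inside=yes margin=6295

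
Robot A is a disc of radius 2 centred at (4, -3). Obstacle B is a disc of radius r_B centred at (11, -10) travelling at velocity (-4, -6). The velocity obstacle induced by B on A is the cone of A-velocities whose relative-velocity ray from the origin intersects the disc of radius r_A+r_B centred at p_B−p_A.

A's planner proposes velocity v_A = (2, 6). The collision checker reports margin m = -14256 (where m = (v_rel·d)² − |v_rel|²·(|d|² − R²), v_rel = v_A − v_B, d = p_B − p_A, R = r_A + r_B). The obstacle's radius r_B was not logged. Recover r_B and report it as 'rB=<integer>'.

m = -14256
d = (7, -7);  v_rel = (6, 12),  |v_rel|² = 180
v_rel×d = (6)·(-7) − (12)·(7) = -126
since m = R²·180 − (-126)²:  R² = (15876 + -14256) / 180 = 9
R = √9 = 3  ⇒  r_B = 3 − 2 = 1

rB=1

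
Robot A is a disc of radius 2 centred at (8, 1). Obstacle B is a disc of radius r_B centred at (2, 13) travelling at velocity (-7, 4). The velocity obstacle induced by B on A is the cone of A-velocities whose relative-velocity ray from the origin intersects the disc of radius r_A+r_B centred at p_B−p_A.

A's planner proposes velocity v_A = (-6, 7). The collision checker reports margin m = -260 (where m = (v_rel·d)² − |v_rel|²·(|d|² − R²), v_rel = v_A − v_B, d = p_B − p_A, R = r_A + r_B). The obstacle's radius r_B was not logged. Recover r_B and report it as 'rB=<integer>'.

m = -260
d = (-6, 12);  v_rel = (1, 3),  |v_rel|² = 10
v_rel×d = (1)·(12) − (3)·(-6) = 30
since m = R²·10 − 30²:  R² = (900 + -260) / 10 = 64
R = √64 = 8  ⇒  r_B = 8 − 2 = 6

rB=6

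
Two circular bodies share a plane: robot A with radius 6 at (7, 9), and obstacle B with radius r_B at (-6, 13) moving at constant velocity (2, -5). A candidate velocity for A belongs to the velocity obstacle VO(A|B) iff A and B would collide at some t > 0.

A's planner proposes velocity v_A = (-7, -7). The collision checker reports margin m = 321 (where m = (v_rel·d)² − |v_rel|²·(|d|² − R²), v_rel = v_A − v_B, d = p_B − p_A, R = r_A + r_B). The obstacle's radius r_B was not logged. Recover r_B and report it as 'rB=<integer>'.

m = 321
d = (-13, 4);  v_rel = (-9, -2),  |v_rel|² = 85
v_rel×d = (-9)·(4) − (-2)·(-13) = -62
since m = R²·85 − (-62)²:  R² = (3844 + 321) / 85 = 49
R = √49 = 7  ⇒  r_B = 7 − 6 = 1

rB=1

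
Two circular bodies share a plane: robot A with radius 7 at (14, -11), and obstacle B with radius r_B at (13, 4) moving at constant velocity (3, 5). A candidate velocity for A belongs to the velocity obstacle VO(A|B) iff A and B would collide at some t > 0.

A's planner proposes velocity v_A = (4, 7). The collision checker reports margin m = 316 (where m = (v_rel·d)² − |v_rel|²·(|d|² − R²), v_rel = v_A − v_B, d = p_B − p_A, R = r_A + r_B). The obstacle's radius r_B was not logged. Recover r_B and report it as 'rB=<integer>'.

m = 316
d = (-1, 15);  v_rel = (1, 2),  |v_rel|² = 5
v_rel×d = (1)·(15) − (2)·(-1) = 17
since m = R²·5 − 17²:  R² = (289 + 316) / 5 = 121
R = √121 = 11  ⇒  r_B = 11 − 7 = 4

rB=4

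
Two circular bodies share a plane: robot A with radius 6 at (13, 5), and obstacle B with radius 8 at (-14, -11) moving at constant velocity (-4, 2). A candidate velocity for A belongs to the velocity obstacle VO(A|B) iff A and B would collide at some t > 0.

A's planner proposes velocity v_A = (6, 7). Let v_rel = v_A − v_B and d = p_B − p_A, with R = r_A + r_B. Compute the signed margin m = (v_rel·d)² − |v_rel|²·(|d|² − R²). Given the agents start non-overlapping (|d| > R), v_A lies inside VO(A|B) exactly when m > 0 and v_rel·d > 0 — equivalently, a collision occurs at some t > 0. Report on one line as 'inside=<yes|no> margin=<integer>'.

d = (-27, -16),  |d|² = 985;  R = 6+8 = 14,  c = 985−14² = 789
v_rel = (10, 5),  |v_rel|² = 125;  v_rel·d = (10)·(-27) + (5)·(-16) = -350
125·t² + 700·t + 789 = 0  ⇒  m = (-350)² − 125·789 = 23875
m = 23875 > 0,  v_rel·d = -350 < 0  ⇒  outside

inside=no margin=23875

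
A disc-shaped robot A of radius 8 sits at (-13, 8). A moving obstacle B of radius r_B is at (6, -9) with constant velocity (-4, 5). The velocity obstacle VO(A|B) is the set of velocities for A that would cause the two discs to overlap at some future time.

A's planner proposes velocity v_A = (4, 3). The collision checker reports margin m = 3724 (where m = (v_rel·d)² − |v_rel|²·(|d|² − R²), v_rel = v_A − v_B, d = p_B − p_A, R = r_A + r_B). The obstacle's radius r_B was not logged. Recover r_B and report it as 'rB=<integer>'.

m = 3724
d = (19, -17);  v_rel = (8, -2),  |v_rel|² = 68
v_rel×d = (8)·(-17) − (-2)·(19) = -98
since m = R²·68 − (-98)²:  R² = (9604 + 3724) / 68 = 196
R = √196 = 14  ⇒  r_B = 14 − 8 = 6

rB=6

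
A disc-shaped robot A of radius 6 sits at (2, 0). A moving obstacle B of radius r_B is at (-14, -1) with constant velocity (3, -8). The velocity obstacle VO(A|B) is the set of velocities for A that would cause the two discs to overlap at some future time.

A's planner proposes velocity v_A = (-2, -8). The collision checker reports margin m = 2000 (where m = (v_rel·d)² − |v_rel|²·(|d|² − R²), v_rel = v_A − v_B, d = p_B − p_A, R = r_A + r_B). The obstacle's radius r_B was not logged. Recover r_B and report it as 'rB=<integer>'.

m = 2000
d = (-16, -1);  v_rel = (-5, 0),  |v_rel|² = 25
v_rel×d = (-5)·(-1) − (0)·(-16) = 5
since m = R²·25 − 5²:  R² = (25 + 2000) / 25 = 81
R = √81 = 9  ⇒  r_B = 9 − 6 = 3

rB=3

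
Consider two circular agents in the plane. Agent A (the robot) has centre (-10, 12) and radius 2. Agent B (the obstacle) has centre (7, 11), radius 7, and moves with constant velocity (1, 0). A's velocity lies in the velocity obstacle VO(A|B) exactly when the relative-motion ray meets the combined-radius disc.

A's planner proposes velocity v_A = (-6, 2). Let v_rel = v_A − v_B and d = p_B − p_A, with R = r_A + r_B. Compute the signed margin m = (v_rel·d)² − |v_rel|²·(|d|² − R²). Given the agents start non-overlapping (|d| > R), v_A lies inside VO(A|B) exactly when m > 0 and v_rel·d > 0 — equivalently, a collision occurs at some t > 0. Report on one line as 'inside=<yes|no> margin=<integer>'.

d = (17, -1),  |d|² = 290;  R = 2+7 = 9,  c = 290−9² = 209
v_rel = (-7, 2),  |v_rel|² = 53;  v_rel·d = (-7)·(17) + (2)·(-1) = -121
53·t² + 242·t + 209 = 0  ⇒  m = (-121)² − 53·209 = 3564
m = 3564 > 0,  v_rel·d = -121 < 0  ⇒  outside

inside=no margin=3564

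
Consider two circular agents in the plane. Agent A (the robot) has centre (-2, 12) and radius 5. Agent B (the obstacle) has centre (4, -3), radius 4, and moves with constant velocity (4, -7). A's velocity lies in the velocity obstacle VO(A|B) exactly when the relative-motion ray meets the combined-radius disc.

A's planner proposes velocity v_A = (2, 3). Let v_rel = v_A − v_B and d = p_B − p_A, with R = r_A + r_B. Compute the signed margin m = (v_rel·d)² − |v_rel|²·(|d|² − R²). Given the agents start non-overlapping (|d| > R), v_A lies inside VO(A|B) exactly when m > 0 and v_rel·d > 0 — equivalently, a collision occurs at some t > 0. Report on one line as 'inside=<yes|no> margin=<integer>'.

d = (6, -15),  |d|² = 261;  R = 5+4 = 9,  c = 261−9² = 180
v_rel = (-2, 10),  |v_rel|² = 104;  v_rel·d = (-2)·(6) + (10)·(-15) = -162
104·t² + 324·t + 180 = 0  ⇒  m = (-162)² − 104·180 = 7524
m = 7524 > 0,  v_rel·d = -162 < 0  ⇒  outside

inside=no margin=7524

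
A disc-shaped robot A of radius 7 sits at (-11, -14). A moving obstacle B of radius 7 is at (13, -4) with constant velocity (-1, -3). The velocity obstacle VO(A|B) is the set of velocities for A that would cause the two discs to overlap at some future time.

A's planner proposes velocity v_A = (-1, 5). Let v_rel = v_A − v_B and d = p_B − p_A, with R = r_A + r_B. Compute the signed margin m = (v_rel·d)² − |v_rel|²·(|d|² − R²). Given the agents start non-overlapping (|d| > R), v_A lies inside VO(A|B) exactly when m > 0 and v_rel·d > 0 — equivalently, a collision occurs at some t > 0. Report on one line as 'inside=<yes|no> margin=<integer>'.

d = (24, 10),  |d|² = 676;  R = 7+7 = 14,  c = 676−14² = 480
v_rel = (0, 8),  |v_rel|² = 64;  v_rel·d = (0)·(24) + (8)·(10) = 80
64·t² − 160·t + 480 = 0  ⇒  m = 80² − 64·480 = -24320
m = -24320 < 0,  v_rel·d = 80 > 0  ⇒  outside

inside=no margin=-24320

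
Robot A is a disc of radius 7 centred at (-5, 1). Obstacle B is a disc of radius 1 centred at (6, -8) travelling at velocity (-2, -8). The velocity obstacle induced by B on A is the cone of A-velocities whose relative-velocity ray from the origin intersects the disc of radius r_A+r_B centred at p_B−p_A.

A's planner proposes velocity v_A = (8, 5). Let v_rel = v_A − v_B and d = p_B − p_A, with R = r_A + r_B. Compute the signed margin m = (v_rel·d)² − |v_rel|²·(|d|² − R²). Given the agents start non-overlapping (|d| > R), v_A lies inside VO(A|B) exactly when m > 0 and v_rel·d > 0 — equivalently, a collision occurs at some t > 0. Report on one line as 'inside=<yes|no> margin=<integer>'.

d = (11, -9),  |d|² = 202;  R = 7+1 = 8,  c = 202−8² = 138
v_rel = (10, 13),  |v_rel|² = 269;  v_rel·d = (10)·(11) + (13)·(-9) = -7
269·t² + 14·t + 138 = 0  ⇒  m = (-7)² − 269·138 = -37073
m = -37073 < 0,  v_rel·d = -7 < 0  ⇒  outside

inside=no margin=-37073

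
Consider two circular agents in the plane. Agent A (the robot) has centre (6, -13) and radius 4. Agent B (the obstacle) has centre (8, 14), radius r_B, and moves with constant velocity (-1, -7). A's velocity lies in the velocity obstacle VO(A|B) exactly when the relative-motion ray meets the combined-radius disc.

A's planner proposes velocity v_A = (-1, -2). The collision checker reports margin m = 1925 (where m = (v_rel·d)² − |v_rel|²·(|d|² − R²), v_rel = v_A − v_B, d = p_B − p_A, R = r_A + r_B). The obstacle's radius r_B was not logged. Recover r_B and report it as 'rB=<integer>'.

m = 1925
d = (2, 27);  v_rel = (0, 5),  |v_rel|² = 25
v_rel×d = (0)·(27) − (5)·(2) = -10
since m = R²·25 − (-10)²:  R² = (100 + 1925) / 25 = 81
R = √81 = 9  ⇒  r_B = 9 − 4 = 5

rB=5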